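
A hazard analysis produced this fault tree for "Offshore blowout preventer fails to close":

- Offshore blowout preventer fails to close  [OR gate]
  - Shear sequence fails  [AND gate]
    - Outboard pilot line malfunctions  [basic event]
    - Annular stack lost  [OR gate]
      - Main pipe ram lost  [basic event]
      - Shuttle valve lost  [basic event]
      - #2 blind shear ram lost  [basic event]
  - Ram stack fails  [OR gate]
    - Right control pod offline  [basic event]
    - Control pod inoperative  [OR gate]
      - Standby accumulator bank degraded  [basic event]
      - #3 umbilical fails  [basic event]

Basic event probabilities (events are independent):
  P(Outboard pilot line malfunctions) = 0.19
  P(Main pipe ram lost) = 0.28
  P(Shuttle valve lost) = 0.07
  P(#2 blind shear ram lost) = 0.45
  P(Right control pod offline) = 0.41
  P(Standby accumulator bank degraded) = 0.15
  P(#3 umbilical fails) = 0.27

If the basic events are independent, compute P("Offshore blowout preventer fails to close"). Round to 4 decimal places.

P(Annular stack lost) [OR] = 1 − (1−0.28) × (1−0.07) × (1−0.45) = 0.631720
P(Shear sequence fails) [AND] = 0.19 × 0.631720 = 0.120027
P(Control pod inoperative) [OR] = 1 − (1−0.15) × (1−0.27) = 0.379500
P(Ram stack fails) [OR] = 1 − (1−0.41) × (1−0.379500) = 0.633905
P(Offshore blowout preventer fails to close) [OR] = 1 − (1−0.120027) × (1−0.633905) = 0.677846
Rounded to 4 decimal places: P(Offshore blowout preventer fails to close) ≈ 0.6778.

0.6778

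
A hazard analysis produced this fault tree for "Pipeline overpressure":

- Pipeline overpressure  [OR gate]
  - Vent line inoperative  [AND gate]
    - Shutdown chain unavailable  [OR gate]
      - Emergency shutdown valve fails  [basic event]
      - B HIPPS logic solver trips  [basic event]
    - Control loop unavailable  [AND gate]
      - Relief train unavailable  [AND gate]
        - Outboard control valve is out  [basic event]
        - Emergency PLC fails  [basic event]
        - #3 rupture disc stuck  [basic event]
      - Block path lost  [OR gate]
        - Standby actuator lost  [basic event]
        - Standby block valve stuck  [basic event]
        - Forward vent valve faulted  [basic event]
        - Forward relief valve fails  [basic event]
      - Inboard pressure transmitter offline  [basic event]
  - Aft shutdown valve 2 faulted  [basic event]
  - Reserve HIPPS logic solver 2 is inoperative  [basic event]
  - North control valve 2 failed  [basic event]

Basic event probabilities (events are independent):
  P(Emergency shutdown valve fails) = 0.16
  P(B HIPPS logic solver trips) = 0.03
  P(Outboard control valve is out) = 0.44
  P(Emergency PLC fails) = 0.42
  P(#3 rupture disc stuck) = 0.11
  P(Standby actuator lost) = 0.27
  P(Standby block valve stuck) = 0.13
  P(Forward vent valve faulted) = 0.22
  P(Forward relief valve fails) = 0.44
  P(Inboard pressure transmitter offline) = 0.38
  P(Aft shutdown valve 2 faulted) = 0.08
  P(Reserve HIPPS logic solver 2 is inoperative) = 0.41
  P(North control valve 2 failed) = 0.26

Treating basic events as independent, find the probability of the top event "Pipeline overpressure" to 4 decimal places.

P(Shutdown chain unavailable) [OR] = 1 − (1−0.16) × (1−0.03) = 0.185200
P(Relief train unavailable) [AND] = 0.44 × 0.42 × 0.11 = 0.020328
P(Block path lost) [OR] = 1 − (1−0.27) × (1−0.13) × (1−0.22) × (1−0.44) = 0.722588
P(Control loop unavailable) [AND] = 0.020328 × 0.722588 × 0.38 = 0.005582
P(Vent line inoperative) [AND] = 0.185200 × 0.005582 = 0.001034
P(Pipeline overpressure) [OR] = 1 − (1−0.001034) × (1−0.08) × (1−0.41) × (1−0.26) = 0.598743
Rounded to 4 decimal places: P(Pipeline overpressure) ≈ 0.5987.

0.5987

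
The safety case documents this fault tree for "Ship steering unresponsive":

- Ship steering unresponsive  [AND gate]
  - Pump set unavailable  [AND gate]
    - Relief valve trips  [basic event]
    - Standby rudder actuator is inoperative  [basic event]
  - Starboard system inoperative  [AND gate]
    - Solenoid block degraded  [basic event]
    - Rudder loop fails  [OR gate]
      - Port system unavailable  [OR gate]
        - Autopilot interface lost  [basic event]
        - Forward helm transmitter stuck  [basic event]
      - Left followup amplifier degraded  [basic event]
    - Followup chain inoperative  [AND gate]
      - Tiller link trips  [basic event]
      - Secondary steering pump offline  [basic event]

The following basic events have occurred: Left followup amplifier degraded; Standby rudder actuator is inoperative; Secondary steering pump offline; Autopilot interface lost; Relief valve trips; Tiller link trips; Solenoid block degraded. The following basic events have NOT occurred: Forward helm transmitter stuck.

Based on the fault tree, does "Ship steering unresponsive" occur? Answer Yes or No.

Pump set unavailable [AND]: Relief valve trips=occurs, Standby rudder actuator is inoperative=occurs → all inputs occur → occurs.
Port system unavailable [OR]: Autopilot interface lost=occurs, Forward helm transmitter stuck=not → at least one input occurs → occurs.
Rudder loop fails [OR]: Port system unavailable=occurs, Left followup amplifier degraded=occurs → at least one input occurs → occurs.
Followup chain inoperative [AND]: Tiller link trips=occurs, Secondary steering pump offline=occurs → all inputs occur → occurs.
Starboard system inoperative [AND]: Solenoid block degraded=occurs, Rudder loop fails=occurs, Followup chain inoperative=occurs → all inputs occur → occurs.
Ship steering unresponsive [AND]: Pump set unavailable=occurs, Starboard system inoperative=occurs → all inputs occur → occurs.

Yes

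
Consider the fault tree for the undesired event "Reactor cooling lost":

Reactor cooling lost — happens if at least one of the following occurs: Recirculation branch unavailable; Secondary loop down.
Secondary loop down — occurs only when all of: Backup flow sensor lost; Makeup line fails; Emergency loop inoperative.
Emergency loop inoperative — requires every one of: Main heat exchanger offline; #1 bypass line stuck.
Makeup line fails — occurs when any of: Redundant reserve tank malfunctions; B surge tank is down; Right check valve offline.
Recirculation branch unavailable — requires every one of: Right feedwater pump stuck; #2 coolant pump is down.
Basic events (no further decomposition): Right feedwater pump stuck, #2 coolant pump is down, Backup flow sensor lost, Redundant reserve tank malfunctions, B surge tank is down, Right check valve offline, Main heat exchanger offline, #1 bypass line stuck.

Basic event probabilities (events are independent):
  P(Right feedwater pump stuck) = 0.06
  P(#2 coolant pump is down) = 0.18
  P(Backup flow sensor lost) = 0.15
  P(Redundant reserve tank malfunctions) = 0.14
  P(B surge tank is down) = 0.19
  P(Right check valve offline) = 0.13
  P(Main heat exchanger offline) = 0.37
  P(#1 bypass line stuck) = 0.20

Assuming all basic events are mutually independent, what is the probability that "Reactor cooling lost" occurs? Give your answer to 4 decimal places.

P(Recirculation branch unavailable) [AND] = 0.06 × 0.18 = 0.010800
P(Makeup line fails) [OR] = 1 − (1−0.14) × (1−0.19) × (1−0.13) = 0.393958
P(Emergency loop inoperative) [AND] = 0.37 × 0.20 = 0.074000
P(Secondary loop down) [AND] = 0.15 × 0.393958 × 0.074000 = 0.004373
P(Reactor cooling lost) [OR] = 1 − (1−0.010800) × (1−0.004373) = 0.015126
Rounded to 4 decimal places: P(Reactor cooling lost) ≈ 0.0151.

0.0151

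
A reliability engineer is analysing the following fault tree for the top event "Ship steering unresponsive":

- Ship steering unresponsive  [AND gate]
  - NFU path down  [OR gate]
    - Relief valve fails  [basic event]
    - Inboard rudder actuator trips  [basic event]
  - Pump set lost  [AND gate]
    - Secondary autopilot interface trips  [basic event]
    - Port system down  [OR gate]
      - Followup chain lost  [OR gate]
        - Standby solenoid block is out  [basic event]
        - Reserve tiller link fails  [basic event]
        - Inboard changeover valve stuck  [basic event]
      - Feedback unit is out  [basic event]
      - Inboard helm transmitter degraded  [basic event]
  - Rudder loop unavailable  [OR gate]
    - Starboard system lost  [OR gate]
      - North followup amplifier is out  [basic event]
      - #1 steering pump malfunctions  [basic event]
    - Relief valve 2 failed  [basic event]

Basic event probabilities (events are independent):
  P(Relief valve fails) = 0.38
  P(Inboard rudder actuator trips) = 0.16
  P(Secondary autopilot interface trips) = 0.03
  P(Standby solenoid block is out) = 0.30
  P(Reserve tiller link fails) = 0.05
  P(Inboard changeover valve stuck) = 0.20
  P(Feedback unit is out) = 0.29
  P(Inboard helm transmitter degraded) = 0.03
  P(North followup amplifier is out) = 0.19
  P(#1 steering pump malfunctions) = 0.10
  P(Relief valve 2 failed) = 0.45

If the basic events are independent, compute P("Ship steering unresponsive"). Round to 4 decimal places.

P(NFU path down) [OR] = 1 − (1−0.38) × (1−0.16) = 0.479200
P(Followup chain lost) [OR] = 1 − (1−0.30) × (1−0.05) × (1−0.20) = 0.468000
P(Port system down) [OR] = 1 − (1−0.468000) × (1−0.29) × (1−0.03) = 0.633612
P(Pump set lost) [AND] = 0.03 × 0.633612 = 0.019008
P(Starboard system lost) [OR] = 1 − (1−0.19) × (1−0.10) = 0.271000
P(Rudder loop unavailable) [OR] = 1 − (1−0.271000) × (1−0.45) = 0.599050
P(Ship steering unresponsive) [AND] = 0.479200 × 0.019008 × 0.599050 = 0.005457
Rounded to 4 decimal places: P(Ship steering unresponsive) ≈ 0.0055.

0.0055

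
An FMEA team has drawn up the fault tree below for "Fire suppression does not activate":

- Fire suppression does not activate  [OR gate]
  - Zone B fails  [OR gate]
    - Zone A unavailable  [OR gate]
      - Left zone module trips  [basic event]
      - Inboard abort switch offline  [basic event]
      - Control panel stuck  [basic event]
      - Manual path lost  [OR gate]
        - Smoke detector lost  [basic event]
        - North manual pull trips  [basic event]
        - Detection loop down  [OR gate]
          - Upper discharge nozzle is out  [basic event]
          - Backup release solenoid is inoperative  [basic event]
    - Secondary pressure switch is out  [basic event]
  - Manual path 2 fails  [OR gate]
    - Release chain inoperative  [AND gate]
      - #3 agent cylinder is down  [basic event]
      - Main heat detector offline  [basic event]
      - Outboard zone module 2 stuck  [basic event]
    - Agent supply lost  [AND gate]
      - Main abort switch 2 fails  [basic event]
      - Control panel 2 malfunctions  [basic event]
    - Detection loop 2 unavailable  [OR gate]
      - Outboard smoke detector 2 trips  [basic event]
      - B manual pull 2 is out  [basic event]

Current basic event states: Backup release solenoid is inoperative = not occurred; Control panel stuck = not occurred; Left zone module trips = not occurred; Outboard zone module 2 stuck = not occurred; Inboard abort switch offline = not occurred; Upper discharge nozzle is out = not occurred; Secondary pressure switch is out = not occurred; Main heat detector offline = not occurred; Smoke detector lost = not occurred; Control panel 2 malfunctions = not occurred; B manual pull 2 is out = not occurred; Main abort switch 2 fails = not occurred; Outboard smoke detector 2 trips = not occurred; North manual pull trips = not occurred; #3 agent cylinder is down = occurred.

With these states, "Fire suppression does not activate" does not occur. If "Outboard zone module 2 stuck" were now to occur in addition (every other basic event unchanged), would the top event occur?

Counterfactual: set "Outboard zone module 2 stuck" to occurred.
Detection loop down [OR]: Upper discharge nozzle is out=not, Backup release solenoid is inoperative=not → no input occurs → does not occur.
Manual path lost [OR]: Smoke detector lost=not, North manual pull trips=not, Detection loop down=not → no input occurs → does not occur.
Zone A unavailable [OR]: Left zone module trips=not, Inboard abort switch offline=not, Control panel stuck=not, Manual path lost=not → no input occurs → does not occur.
Zone B fails [OR]: Zone A unavailable=not, Secondary pressure switch is out=not → no input occurs → does not occur.
Release chain inoperative [AND]: #3 agent cylinder is down=occurs, Main heat detector offline=not, Outboard zone module 2 stuck=occurs → not all inputs occur → does not occur.
Agent supply lost [AND]: Main abort switch 2 fails=not, Control panel 2 malfunctions=not → not all inputs occur → does not occur.
Detection loop 2 unavailable [OR]: Outboard smoke detector 2 trips=not, B manual pull 2 is out=not → no input occurs → does not occur.
Manual path 2 fails [OR]: Release chain inoperative=not, Agent supply lost=not, Detection loop 2 unavailable=not → no input occurs → does not occur.
Fire suppression does not activate [OR]: Zone B fails=not, Manual path 2 fails=not → no input occurs → does not occur.

No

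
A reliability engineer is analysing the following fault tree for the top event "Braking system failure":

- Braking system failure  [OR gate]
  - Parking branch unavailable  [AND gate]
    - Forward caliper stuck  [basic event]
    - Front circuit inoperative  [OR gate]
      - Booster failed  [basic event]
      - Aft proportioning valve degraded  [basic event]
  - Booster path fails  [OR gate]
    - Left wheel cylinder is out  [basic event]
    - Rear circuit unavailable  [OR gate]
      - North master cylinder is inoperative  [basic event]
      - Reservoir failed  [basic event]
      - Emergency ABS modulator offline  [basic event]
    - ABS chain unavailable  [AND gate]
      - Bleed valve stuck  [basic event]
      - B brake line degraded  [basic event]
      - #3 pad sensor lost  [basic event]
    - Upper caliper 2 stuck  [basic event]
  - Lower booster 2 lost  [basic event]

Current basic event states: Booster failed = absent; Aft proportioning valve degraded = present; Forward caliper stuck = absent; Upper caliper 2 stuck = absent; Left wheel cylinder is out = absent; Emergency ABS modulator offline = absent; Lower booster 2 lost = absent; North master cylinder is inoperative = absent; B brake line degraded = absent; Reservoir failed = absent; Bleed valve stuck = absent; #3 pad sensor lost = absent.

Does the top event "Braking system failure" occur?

Front circuit inoperative [OR]: Booster failed=not, Aft proportioning valve degraded=occurs → at least one input occurs → occurs.
Parking branch unavailable [AND]: Forward caliper stuck=not, Front circuit inoperative=occurs → not all inputs occur → does not occur.
Rear circuit unavailable [OR]: North master cylinder is inoperative=not, Reservoir failed=not, Emergency ABS modulator offline=not → no input occurs → does not occur.
ABS chain unavailable [AND]: Bleed valve stuck=not, B brake line degraded=not, #3 pad sensor lost=not → not all inputs occur → does not occur.
Booster path fails [OR]: Left wheel cylinder is out=not, Rear circuit unavailable=not, ABS chain unavailable=not, Upper caliper 2 stuck=not → no input occurs → does not occur.
Braking system failure [OR]: Parking branch unavailable=not, Booster path fails=not, Lower booster 2 lost=not → no input occurs → does not occur.

No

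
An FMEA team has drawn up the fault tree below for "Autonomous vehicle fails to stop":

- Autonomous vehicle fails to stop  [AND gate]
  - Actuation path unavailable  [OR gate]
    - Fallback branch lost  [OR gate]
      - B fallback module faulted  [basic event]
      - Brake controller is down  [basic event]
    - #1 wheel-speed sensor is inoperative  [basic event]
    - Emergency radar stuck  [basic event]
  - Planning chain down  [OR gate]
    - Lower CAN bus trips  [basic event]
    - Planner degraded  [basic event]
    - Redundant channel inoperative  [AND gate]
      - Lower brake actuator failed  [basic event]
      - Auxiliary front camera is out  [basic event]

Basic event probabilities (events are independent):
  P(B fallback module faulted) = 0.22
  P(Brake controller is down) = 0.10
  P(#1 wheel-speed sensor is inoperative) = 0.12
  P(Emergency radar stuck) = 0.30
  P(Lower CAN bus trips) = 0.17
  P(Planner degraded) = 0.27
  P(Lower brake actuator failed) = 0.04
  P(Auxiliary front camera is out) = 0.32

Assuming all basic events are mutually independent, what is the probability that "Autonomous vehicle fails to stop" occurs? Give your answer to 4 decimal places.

0.2281

P(Fallback branch lost) [OR] = 1 − (1−0.22) × (1−0.10) = 0.298000
P(Actuation path unavailable) [OR] = 1 − (1−0.298000) × (1−0.12) × (1−0.30) = 0.567568
P(Redundant channel inoperative) [AND] = 0.04 × 0.32 = 0.012800
P(Planning chain down) [OR] = 1 − (1−0.17) × (1−0.27) × (1−0.012800) = 0.401856
P(Autonomous vehicle fails to stop) [AND] = 0.567568 × 0.401856 = 0.228081
Rounded to 4 decimal places: P(Autonomous vehicle fails to stop) ≈ 0.2281.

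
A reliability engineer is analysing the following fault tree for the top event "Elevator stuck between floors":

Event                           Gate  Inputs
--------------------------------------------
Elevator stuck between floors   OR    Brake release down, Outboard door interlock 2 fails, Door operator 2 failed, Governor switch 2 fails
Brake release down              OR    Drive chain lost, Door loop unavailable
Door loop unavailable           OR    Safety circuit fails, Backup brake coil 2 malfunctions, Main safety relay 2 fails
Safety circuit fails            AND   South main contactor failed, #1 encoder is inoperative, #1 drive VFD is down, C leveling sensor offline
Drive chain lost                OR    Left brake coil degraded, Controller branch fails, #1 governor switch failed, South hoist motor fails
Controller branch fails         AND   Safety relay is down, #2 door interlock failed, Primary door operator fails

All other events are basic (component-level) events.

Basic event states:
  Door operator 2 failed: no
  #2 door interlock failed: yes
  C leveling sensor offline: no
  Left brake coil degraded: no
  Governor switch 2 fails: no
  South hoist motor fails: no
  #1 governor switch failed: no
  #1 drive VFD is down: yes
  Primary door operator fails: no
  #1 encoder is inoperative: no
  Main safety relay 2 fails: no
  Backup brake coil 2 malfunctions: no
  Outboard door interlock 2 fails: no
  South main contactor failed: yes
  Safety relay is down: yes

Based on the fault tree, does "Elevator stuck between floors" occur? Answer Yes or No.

No

Controller branch fails [AND]: Safety relay is down=occurs, #2 door interlock failed=occurs, Primary door operator fails=not → not all inputs occur → does not occur.
Drive chain lost [OR]: Left brake coil degraded=not, Controller branch fails=not, #1 governor switch failed=not, South hoist motor fails=not → no input occurs → does not occur.
Safety circuit fails [AND]: South main contactor failed=occurs, #1 encoder is inoperative=not, #1 drive VFD is down=occurs, C leveling sensor offline=not → not all inputs occur → does not occur.
Door loop unavailable [OR]: Safety circuit fails=not, Backup brake coil 2 malfunctions=not, Main safety relay 2 fails=not → no input occurs → does not occur.
Brake release down [OR]: Drive chain lost=not, Door loop unavailable=not → no input occurs → does not occur.
Elevator stuck between floors [OR]: Brake release down=not, Outboard door interlock 2 fails=not, Door operator 2 failed=not, Governor switch 2 fails=not → no input occurs → does not occur.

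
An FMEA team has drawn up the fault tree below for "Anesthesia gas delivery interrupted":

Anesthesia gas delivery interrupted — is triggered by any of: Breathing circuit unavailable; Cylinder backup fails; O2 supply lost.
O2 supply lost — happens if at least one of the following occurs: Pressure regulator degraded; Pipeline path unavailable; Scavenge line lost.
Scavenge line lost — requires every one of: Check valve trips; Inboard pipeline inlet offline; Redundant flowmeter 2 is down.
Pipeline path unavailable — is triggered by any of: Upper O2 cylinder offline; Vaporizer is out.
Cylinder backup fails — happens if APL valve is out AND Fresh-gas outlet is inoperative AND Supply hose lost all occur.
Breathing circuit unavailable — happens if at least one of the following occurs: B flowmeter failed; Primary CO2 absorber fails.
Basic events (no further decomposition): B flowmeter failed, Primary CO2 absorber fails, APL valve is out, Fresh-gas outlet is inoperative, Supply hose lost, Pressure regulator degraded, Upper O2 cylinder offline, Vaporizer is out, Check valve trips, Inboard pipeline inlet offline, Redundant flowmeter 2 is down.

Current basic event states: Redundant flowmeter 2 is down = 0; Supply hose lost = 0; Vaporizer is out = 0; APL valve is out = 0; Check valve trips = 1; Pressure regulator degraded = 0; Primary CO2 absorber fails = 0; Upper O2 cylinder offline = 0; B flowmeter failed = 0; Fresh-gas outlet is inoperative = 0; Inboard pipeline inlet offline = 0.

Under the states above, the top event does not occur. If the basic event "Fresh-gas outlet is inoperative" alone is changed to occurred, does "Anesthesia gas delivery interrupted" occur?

No

Counterfactual: set "Fresh-gas outlet is inoperative" to occurred.
Breathing circuit unavailable [OR]: B flowmeter failed=not, Primary CO2 absorber fails=not → no input occurs → does not occur.
Cylinder backup fails [AND]: APL valve is out=not, Fresh-gas outlet is inoperative=occurs, Supply hose lost=not → not all inputs occur → does not occur.
Pipeline path unavailable [OR]: Upper O2 cylinder offline=not, Vaporizer is out=not → no input occurs → does not occur.
Scavenge line lost [AND]: Check valve trips=occurs, Inboard pipeline inlet offline=not, Redundant flowmeter 2 is down=not → not all inputs occur → does not occur.
O2 supply lost [OR]: Pressure regulator degraded=not, Pipeline path unavailable=not, Scavenge line lost=not → no input occurs → does not occur.
Anesthesia gas delivery interrupted [OR]: Breathing circuit unavailable=not, Cylinder backup fails=not, O2 supply lost=not → no input occurs → does not occur.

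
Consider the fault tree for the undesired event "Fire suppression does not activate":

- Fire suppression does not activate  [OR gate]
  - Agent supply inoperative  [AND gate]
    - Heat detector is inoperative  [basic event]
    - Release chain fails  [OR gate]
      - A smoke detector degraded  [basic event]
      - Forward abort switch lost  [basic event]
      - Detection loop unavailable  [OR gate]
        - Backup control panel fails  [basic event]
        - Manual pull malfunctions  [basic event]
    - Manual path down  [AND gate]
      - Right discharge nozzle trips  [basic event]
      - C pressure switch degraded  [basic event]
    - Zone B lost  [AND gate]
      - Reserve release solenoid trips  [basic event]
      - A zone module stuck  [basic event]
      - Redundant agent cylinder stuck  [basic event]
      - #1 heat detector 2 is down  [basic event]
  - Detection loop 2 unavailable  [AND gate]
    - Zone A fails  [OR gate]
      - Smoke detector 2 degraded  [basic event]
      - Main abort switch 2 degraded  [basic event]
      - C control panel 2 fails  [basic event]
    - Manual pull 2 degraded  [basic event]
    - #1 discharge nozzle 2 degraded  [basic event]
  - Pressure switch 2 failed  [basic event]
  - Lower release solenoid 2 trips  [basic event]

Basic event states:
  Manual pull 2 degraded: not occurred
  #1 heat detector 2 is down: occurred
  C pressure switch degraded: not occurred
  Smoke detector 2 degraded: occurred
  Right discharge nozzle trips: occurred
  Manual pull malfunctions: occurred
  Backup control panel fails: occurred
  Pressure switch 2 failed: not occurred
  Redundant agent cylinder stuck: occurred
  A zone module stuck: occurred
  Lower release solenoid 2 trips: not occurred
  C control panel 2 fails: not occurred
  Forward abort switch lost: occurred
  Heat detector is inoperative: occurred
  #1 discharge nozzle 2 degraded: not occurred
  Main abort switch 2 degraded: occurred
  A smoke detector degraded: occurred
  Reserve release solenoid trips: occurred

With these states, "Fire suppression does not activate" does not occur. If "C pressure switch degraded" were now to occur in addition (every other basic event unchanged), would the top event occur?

Yes

Counterfactual: set "C pressure switch degraded" to occurred.
Detection loop unavailable [OR]: Backup control panel fails=occurs, Manual pull malfunctions=occurs → at least one input occurs → occurs.
Release chain fails [OR]: A smoke detector degraded=occurs, Forward abort switch lost=occurs, Detection loop unavailable=occurs → at least one input occurs → occurs.
Manual path down [AND]: Right discharge nozzle trips=occurs, C pressure switch degraded=occurs → all inputs occur → occurs.
Zone B lost [AND]: Reserve release solenoid trips=occurs, A zone module stuck=occurs, Redundant agent cylinder stuck=occurs, #1 heat detector 2 is down=occurs → all inputs occur → occurs.
Agent supply inoperative [AND]: Heat detector is inoperative=occurs, Release chain fails=occurs, Manual path down=occurs, Zone B lost=occurs → all inputs occur → occurs.
Zone A fails [OR]: Smoke detector 2 degraded=occurs, Main abort switch 2 degraded=occurs, C control panel 2 fails=not → at least one input occurs → occurs.
Detection loop 2 unavailable [AND]: Zone A fails=occurs, Manual pull 2 degraded=not, #1 discharge nozzle 2 degraded=not → not all inputs occur → does not occur.
Fire suppression does not activate [OR]: Agent supply inoperative=occurs, Detection loop 2 unavailable=not, Pressure switch 2 failed=not, Lower release solenoid 2 trips=not → at least one input occurs → occurs.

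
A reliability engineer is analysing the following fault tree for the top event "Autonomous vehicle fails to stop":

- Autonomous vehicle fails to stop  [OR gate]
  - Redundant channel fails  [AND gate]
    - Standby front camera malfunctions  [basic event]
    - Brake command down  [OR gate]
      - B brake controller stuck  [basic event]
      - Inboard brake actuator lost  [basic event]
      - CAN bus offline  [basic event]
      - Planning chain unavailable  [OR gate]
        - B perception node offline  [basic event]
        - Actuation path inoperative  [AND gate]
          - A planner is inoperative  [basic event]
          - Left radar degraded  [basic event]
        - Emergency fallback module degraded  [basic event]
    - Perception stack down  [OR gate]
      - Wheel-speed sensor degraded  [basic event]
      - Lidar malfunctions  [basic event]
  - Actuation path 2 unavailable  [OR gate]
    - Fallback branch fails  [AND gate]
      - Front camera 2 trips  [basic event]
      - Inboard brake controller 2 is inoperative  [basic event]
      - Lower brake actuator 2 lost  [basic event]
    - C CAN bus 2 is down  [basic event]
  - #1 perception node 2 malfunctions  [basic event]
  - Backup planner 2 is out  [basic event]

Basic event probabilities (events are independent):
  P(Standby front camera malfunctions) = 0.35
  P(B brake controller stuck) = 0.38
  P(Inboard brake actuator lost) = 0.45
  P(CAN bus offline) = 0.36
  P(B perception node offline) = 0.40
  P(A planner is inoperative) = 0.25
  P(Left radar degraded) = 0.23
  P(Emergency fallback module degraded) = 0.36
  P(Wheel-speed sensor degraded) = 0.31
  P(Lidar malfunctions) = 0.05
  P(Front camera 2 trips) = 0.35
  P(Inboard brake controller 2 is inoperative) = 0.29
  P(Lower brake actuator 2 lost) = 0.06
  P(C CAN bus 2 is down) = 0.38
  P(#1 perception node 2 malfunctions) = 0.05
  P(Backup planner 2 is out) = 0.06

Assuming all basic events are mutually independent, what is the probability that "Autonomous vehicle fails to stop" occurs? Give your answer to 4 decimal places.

0.5108

P(Actuation path inoperative) [AND] = 0.25 × 0.23 = 0.057500
P(Planning chain unavailable) [OR] = 1 − (1−0.40) × (1−0.057500) × (1−0.36) = 0.638080
P(Brake command down) [OR] = 1 − (1−0.38) × (1−0.45) × (1−0.36) × (1−0.638080) = 0.921015
P(Perception stack down) [OR] = 1 − (1−0.31) × (1−0.05) = 0.344500
P(Redundant channel fails) [AND] = 0.35 × 0.921015 × 0.344500 = 0.111051
P(Fallback branch fails) [AND] = 0.35 × 0.29 × 0.06 = 0.006090
P(Actuation path 2 unavailable) [OR] = 1 − (1−0.006090) × (1−0.38) = 0.383776
P(Autonomous vehicle fails to stop) [OR] = 1 − (1−0.111051) × (1−0.383776) × (1−0.05) × (1−0.06) = 0.510822
Rounded to 4 decimal places: P(Autonomous vehicle fails to stop) ≈ 0.5108.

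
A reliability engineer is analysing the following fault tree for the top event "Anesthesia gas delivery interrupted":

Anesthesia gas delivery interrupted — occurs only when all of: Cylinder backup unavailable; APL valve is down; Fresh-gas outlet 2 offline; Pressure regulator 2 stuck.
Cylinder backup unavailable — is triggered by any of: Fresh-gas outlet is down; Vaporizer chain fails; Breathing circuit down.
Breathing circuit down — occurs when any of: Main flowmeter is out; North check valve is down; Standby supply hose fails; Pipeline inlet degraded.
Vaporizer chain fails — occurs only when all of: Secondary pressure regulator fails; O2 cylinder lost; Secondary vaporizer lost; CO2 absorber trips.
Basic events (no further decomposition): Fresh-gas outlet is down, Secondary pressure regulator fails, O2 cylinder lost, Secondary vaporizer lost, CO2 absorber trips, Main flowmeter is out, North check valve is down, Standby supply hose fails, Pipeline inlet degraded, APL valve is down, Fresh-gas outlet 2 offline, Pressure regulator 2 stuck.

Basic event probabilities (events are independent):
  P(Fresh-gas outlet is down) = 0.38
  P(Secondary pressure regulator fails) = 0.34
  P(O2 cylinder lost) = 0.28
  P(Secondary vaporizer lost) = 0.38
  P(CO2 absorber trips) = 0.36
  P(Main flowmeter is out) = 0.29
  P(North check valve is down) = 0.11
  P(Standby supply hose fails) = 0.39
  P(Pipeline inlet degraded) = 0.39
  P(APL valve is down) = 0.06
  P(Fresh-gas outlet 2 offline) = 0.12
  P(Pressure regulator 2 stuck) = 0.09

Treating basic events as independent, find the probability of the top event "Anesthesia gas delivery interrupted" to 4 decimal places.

0.0006

P(Vaporizer chain fails) [AND] = 0.34 × 0.28 × 0.38 × 0.36 = 0.013023
P(Breathing circuit down) [OR] = 1 − (1−0.29) × (1−0.11) × (1−0.39) × (1−0.39) = 0.764870
P(Cylinder backup unavailable) [OR] = 1 − (1−0.38) × (1−0.013023) × (1−0.764870) = 0.856118
P(Anesthesia gas delivery interrupted) [AND] = 0.856118 × 0.06 × 0.12 × 0.09 = 0.000555
Rounded to 4 decimal places: P(Anesthesia gas delivery interrupted) ≈ 0.0006.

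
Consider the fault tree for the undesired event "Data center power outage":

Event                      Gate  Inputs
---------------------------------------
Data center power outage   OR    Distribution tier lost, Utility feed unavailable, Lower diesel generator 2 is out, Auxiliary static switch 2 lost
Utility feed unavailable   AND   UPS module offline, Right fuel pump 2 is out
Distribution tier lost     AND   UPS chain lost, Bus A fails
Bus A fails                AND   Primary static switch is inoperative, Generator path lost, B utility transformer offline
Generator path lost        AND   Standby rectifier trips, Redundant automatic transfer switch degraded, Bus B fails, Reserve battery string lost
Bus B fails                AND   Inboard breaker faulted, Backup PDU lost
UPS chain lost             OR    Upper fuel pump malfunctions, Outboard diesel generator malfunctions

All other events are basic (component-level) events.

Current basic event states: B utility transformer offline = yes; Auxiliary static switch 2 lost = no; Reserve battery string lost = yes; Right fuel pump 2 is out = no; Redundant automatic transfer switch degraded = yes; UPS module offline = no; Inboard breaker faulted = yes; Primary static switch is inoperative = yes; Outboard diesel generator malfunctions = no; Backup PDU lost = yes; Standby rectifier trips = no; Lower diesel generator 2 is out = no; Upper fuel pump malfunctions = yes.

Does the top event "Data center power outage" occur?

No

UPS chain lost [OR]: Upper fuel pump malfunctions=occurs, Outboard diesel generator malfunctions=not → at least one input occurs → occurs.
Bus B fails [AND]: Inboard breaker faulted=occurs, Backup PDU lost=occurs → all inputs occur → occurs.
Generator path lost [AND]: Standby rectifier trips=not, Redundant automatic transfer switch degraded=occurs, Bus B fails=occurs, Reserve battery string lost=occurs → not all inputs occur → does not occur.
Bus A fails [AND]: Primary static switch is inoperative=occurs, Generator path lost=not, B utility transformer offline=occurs → not all inputs occur → does not occur.
Distribution tier lost [AND]: UPS chain lost=occurs, Bus A fails=not → not all inputs occur → does not occur.
Utility feed unavailable [AND]: UPS module offline=not, Right fuel pump 2 is out=not → not all inputs occur → does not occur.
Data center power outage [OR]: Distribution tier lost=not, Utility feed unavailable=not, Lower diesel generator 2 is out=not, Auxiliary static switch 2 lost=not → no input occurs → does not occur.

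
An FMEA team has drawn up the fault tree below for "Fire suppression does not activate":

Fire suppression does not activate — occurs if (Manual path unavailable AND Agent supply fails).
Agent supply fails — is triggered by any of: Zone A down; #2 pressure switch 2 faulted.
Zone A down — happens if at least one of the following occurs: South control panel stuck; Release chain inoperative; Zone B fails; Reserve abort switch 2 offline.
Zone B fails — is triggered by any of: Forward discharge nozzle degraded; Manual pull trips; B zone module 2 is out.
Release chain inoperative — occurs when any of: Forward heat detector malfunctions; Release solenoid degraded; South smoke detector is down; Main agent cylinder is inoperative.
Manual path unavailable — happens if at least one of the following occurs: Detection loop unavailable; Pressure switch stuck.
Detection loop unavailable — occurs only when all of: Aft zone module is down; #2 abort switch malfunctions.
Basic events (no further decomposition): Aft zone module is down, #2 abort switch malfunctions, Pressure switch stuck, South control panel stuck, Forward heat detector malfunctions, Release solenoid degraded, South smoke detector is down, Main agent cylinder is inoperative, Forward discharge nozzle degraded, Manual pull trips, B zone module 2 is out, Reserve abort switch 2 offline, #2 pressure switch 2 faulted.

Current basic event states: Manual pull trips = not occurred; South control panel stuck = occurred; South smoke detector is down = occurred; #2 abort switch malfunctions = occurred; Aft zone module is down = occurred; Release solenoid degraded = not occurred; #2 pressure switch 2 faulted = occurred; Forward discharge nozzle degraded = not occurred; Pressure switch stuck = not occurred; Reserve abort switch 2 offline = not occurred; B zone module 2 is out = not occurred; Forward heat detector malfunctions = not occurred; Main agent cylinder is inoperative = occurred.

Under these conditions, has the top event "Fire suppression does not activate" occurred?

Yes

Detection loop unavailable [AND]: Aft zone module is down=occurs, #2 abort switch malfunctions=occurs → all inputs occur → occurs.
Manual path unavailable [OR]: Detection loop unavailable=occurs, Pressure switch stuck=not → at least one input occurs → occurs.
Release chain inoperative [OR]: Forward heat detector malfunctions=not, Release solenoid degraded=not, South smoke detector is down=occurs, Main agent cylinder is inoperative=occurs → at least one input occurs → occurs.
Zone B fails [OR]: Forward discharge nozzle degraded=not, Manual pull trips=not, B zone module 2 is out=not → no input occurs → does not occur.
Zone A down [OR]: South control panel stuck=occurs, Release chain inoperative=occurs, Zone B fails=not, Reserve abort switch 2 offline=not → at least one input occurs → occurs.
Agent supply fails [OR]: Zone A down=occurs, #2 pressure switch 2 faulted=occurs → at least one input occurs → occurs.
Fire suppression does not activate [AND]: Manual path unavailable=occurs, Agent supply fails=occurs → all inputs occur → occurs.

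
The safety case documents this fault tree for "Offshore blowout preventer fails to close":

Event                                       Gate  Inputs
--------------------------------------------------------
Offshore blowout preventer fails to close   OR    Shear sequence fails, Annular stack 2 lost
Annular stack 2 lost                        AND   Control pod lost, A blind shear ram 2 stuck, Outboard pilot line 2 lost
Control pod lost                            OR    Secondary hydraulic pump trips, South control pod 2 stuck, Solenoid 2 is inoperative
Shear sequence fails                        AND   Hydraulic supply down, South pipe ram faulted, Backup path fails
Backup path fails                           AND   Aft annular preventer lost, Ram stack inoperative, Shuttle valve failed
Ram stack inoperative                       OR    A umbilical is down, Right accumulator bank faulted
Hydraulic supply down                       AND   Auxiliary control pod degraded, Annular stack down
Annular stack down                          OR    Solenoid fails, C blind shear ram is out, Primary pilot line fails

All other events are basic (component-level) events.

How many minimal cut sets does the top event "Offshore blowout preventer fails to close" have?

Annular stack down [OR]: union of children's cut sets → 3 cut set(s).
Hydraulic supply down [AND]: one cut set from each child combined → 1 × 3 = 3 cut set(s).
Ram stack inoperative [OR]: union of children's cut sets → 2 cut set(s).
Backup path fails [AND]: one cut set from each child combined → 1 × 2 × 1 = 2 cut set(s).
Shear sequence fails [AND]: one cut set from each child combined → 3 × 1 × 2 = 6 cut set(s).
Control pod lost [OR]: union of children's cut sets → 3 cut set(s).
Annular stack 2 lost [AND]: one cut set from each child combined → 3 × 1 × 1 = 3 cut set(s).
Offshore blowout preventer fails to close [OR]: union of children's cut sets → 9 cut set(s).
Minimal cut sets: {A umbilical is down, Aft annular preventer lost, Auxiliary control pod degraded, Shuttle valve failed, Solenoid fails, South pipe ram faulted}; {Aft annular preventer lost, Auxiliary control pod degraded, Right accumulator bank faulted, Shuttle valve failed, Solenoid fails, South pipe ram faulted}; {A umbilical is down, Aft annular preventer lost, Auxiliary control pod degraded, C blind shear ram is out, Shuttle valve failed, South pipe ram faulted}; {Aft annular preventer lost, Auxiliary control pod degraded, C blind shear ram is out, Right accumulator bank faulted, Shuttle valve failed, South pipe ram faulted}; {A umbilical is down, Aft annular preventer lost, Auxiliary control pod degraded, Primary pilot line fails, Shuttle valve failed, South pipe ram faulted}; {Aft annular preventer lost, Auxiliary control pod degraded, Primary pilot line fails, Right accumulator bank faulted, Shuttle valve failed, South pipe ram faulted}; {A blind shear ram 2 stuck, Outboard pilot line 2 lost, Secondary hydraulic pump trips}; {A blind shear ram 2 stuck, Outboard pilot line 2 lost, South control pod 2 stuck}; {A blind shear ram 2 stuck, Outboard pilot line 2 lost, Solenoid 2 is inoperative}.

9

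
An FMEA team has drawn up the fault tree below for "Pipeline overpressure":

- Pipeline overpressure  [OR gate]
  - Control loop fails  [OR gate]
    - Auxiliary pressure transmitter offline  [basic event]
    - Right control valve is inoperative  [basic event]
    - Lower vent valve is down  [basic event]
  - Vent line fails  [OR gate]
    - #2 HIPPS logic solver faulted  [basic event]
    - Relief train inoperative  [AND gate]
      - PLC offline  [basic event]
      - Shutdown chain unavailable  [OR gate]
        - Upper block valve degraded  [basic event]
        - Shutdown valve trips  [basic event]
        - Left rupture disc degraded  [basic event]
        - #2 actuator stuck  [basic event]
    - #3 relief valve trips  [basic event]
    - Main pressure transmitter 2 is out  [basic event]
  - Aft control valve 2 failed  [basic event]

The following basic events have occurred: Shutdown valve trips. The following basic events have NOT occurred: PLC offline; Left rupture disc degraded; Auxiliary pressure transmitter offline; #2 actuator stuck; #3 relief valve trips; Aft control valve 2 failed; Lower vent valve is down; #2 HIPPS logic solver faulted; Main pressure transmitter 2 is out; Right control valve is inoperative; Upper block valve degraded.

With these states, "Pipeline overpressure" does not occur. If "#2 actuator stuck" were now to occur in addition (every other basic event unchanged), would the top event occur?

No

Counterfactual: set "#2 actuator stuck" to occurred.
Control loop fails [OR]: Auxiliary pressure transmitter offline=not, Right control valve is inoperative=not, Lower vent valve is down=not → no input occurs → does not occur.
Shutdown chain unavailable [OR]: Upper block valve degraded=not, Shutdown valve trips=occurs, Left rupture disc degraded=not, #2 actuator stuck=occurs → at least one input occurs → occurs.
Relief train inoperative [AND]: PLC offline=not, Shutdown chain unavailable=occurs → not all inputs occur → does not occur.
Vent line fails [OR]: #2 HIPPS logic solver faulted=not, Relief train inoperative=not, #3 relief valve trips=not, Main pressure transmitter 2 is out=not → no input occurs → does not occur.
Pipeline overpressure [OR]: Control loop fails=not, Vent line fails=not, Aft control valve 2 failed=not → no input occurs → does not occur.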